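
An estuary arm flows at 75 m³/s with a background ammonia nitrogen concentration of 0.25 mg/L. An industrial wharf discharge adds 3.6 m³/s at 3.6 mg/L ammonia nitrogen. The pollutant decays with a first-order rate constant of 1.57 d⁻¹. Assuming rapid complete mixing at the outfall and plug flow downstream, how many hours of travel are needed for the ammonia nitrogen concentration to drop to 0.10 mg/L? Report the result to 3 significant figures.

Mass balance: C = (75.00·0.2500 + 3.600·3.600) / 78.60 = 31.71/78.60 = 0.4034 mg/L.
0.4034·exp(−k·t) = 0.10 → t = ln(0.4034/0.10)/k = 76760 s = 21.32 h.

21.3 h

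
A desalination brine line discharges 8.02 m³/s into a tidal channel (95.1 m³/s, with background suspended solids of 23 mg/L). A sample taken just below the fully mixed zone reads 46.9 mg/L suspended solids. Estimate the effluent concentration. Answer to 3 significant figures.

330 mg/L

Mass balance: 95.10·23.00 + 8.020·Cₑ = 103.1·46.90
→ Cₑ = (103.1·46.90 − 95.10·23.00) / 8.020 = 330.3 mg/L.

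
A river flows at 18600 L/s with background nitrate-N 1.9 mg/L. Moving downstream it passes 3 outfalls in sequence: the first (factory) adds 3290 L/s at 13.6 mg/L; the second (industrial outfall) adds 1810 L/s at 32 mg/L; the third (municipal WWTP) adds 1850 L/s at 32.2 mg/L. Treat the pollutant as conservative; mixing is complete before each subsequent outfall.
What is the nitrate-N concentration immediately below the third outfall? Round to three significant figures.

7.73 mg/L

Below outfall 1: Q → 21890 L/s, C = (18600·1.900 + 3290·13.60)/21890 = 3.658 mg/L.
Below outfall 2: Q → 23700 L/s, C = (21890·3.658 + 1810·32.00)/23700 = 5.823 mg/L.
Below outfall 3: Q → 25550 L/s, C = (23700·5.823 + 1850·32.20)/25550 = 7.733 mg/L.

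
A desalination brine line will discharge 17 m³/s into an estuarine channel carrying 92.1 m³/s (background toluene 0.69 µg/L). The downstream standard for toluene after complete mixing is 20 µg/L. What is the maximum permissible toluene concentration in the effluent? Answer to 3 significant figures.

At the limit, (Qr·Cr + Qe·Cₑ)/(Qr + Qe) = 20:
Cₑ = (109.1·20 − 92.10·0.6900) / 17.00 = 124.6 µg/L.

125 µg/L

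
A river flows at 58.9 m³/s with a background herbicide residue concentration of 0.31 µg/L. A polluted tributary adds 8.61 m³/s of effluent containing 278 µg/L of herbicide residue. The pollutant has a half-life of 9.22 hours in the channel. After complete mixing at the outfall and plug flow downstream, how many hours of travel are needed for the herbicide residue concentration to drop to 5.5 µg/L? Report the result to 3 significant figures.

24.9 h

Flow-weighted average: C = (58.90·0.3100 + 8.610·278.0) / 67.51 = 2412/67.51 = 35.73 µg/L.
Half-life 9.22 h → k = ln 2 / 9.22 = 0.07518 h⁻¹ = 1.804 d⁻¹.
35.73·exp(−k·t) = 5.5 → t = ln(35.73/5.5)/k = 89600 s = 24.89 h.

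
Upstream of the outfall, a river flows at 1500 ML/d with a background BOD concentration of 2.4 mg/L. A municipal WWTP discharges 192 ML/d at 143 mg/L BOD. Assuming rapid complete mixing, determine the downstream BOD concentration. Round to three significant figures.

18.4 mg/L

Conservation of mass: C = (1500·2.400 + 192.0·143.0) / 1692 = 31060/1692 = 18.35 mg/L.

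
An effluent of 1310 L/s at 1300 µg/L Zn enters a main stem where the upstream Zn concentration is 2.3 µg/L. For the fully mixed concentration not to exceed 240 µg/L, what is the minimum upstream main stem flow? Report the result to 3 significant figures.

Set C_mix = 240: (Q·2.300 + 1310·1300) / (Q + 1310) = 240
→ Q = 1310·(1300 − 240)/(240 − 2.300) = 5842 L/s.

5840 L/s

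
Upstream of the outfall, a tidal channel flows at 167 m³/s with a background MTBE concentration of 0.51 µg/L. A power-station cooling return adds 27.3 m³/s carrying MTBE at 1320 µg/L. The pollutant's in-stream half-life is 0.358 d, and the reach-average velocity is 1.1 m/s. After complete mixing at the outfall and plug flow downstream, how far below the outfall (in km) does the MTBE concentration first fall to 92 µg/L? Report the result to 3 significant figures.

After mixing, C = (167.0·0.5100 + 27.30·1320) / 194.3 = 36120/194.3 = 185.9 µg/L.
Half-life 0.358 d → k = ln 2 / 0.358 = 1.936 d⁻¹.
Set 185.9·exp(−k·t) = 92 → t = ln(185.9/92)/k = 31390 s = 8.720 h.
Distance = v·t = 1.1·31390 = 34530 m = 34.53 km.

34.5 km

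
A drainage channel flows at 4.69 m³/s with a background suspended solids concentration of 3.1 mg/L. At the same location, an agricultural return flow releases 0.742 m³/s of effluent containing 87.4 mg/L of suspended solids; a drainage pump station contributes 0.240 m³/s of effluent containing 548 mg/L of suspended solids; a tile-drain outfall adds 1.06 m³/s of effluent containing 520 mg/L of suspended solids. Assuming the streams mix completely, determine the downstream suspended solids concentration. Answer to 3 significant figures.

Mass balance: C = (4.690·3.100 + 0.7420·87.40 + 0.2400·548.0 + 1.060·520.0) / 6.732 = 762.1/6.732 = 113.2 mg/L.

113 mg/L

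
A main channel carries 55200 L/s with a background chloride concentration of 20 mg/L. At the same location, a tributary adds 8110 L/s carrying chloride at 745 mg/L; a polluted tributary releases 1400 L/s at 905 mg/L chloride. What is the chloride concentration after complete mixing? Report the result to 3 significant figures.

Conservation of mass: C = (55200·20.00 + 8110·745.0 + 1400·905.0) / 64710 = 8413000/64710 = 130.0 mg/L.

130 mg/L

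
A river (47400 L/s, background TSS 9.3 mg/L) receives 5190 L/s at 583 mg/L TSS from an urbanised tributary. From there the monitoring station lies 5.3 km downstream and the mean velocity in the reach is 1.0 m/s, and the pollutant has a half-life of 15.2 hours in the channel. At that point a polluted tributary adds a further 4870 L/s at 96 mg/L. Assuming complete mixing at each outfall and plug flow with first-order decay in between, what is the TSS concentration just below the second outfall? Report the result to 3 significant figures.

64.5 mg/L

Mixed concentration C = ΣQC/ΣQ = (47400·9.300 + 5190·583.0) / 52590 = 3467000/52590 = 65.92 mg/L; combined flow 52590 L/s.
Travel time t = 5.3·1000 / 1.0 = 5300 s = 1.472 h.
Half-life 15.2 h → k = ln 2 / 15.2 = 0.04560 h⁻¹ = 1.094 d⁻¹.
First-order decay: C = 65.92·exp(−k·t) = 65.92·0.9351 = 61.64 mg/L.
Second outfall: C = (52590·61.64 + 4870·96.00)/57460 = 64.55 mg/L.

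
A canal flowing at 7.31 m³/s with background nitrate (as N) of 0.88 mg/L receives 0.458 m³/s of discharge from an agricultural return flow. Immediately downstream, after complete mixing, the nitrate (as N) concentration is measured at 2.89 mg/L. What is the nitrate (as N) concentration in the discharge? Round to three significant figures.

Mass balance: 7.310·0.8800 + 0.4580·Cₑ = 7.768·2.890
→ Cₑ = (7.768·2.890 − 7.310·0.8800) / 0.4580 = 34.97 mg/L.

35.0 mg/L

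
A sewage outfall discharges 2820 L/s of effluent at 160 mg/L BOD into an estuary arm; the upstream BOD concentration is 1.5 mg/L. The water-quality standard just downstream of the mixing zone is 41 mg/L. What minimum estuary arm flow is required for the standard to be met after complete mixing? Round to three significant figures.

8500 L/s

Set C_mix = 41: (Q·1.500 + 2820·160.0) / (Q + 2820) = 41
→ Q = 2820·(160.0 − 41)/(41 − 1.500) = 8496 L/s.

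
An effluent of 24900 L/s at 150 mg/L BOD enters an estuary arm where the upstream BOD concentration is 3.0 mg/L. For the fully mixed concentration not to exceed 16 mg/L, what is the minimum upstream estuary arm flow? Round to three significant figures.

257000 L/s

Set C_mix = 16: (Q·3.000 + 24900·150.0) / (Q + 24900) = 16
→ Q = 24900·(150.0 − 16)/(16 − 3.000) = 256700 L/s.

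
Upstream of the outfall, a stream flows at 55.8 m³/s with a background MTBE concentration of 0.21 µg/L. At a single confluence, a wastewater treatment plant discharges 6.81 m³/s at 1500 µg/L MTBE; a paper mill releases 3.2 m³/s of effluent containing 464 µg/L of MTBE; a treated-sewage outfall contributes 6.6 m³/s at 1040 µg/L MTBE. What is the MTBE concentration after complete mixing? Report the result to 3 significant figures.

257 µg/L

Flow-weighted average: C = (55.80·0.2100 + 6.810·1500 + 3.200·464.0 + 6.600·1040) / 72.41 = 18580/72.41 = 256.5 µg/L.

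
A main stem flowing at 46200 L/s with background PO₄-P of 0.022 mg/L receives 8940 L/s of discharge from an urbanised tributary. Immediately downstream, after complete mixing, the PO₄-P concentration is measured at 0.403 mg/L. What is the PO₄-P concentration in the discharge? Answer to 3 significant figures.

2.37 mg/L

Mass balance: 46200·0.02200 + 8940·Cₑ = 55140·0.4030
→ Cₑ = (55140·0.4030 − 46200·0.02200) / 8940 = 2.372 mg/L.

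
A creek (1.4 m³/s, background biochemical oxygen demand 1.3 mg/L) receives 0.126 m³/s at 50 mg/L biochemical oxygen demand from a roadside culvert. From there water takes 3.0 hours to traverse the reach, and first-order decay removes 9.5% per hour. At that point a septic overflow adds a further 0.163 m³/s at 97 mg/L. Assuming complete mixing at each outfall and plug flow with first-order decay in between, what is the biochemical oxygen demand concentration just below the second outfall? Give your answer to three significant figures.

12.9 mg/L

After mixing, C = (1.400·1.300 + 0.1260·50.00) / 1.526 = 8.120/1.526 = 5.321 mg/L; combined flow 1.526 m³/s.
9.5%/h lost → k = −ln(1 − 0.095) = 0.09982 h⁻¹.
Applying C = C₀e^(−kt): 5.321 × 0.7412 = 3.944 mg/L.
At the second outfall, C = (1.526·3.944 + 0.1630·97.00) / (1.526 + 0.1630) = 12.92 mg/L.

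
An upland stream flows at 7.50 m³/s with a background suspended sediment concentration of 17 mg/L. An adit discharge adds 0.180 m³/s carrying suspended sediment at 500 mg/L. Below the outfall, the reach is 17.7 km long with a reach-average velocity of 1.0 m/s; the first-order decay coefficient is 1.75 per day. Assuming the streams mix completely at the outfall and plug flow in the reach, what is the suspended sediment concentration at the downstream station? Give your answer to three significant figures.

19.8 mg/L

Flow-weighted average: C = (7.500·17.00 + 0.1800·500.0) / 7.680 = 217.5/7.680 = 28.32 mg/L.
Travel time t = 17.7·1000 / 1.0 = 17700 s = 4.917 h.
First-order decay: C = 28.32·exp(−k·t) = 28.32·0.6987 = 19.79 mg/L.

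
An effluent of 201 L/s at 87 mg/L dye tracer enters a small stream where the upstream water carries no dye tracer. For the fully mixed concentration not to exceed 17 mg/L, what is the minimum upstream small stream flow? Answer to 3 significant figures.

Set C_mix = 17: (Q·0 + 201.0·87.00) / (Q + 201.0) = 17
→ Q = 201.0·(87.00 − 17)/(17 − 0) = 827.6 L/s.

828 L/s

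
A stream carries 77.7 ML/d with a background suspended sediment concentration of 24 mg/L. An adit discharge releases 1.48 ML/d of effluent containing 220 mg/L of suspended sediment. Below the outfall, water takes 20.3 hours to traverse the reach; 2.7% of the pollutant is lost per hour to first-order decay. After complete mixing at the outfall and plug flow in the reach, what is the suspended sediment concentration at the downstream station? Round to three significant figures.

Conservation of mass: C = (77.70·24.00 + 1.480·220.0) / 79.18 = 2190/79.18 = 27.66 mg/L.
2.7%/h lost → k = −ln(1 − 0.027) = 0.02737 h⁻¹.
Applying C = C₀e^(−kt): 27.66 × 0.5737 = 15.87 mg/L.

15.9 mg/L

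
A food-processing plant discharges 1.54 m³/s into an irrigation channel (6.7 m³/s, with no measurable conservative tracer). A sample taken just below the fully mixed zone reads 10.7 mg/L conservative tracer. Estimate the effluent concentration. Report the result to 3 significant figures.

Mass balance: 6.700·0 + 1.540·Cₑ = 8.240·10.70
→ Cₑ = (8.240·10.70 − 6.700·0) / 1.540 = 57.25 mg/L.

57.3 mg/L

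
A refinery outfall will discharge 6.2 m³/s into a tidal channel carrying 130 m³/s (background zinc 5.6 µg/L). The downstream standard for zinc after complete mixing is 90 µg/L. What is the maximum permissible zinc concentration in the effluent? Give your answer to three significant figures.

At the limit, (Qr·Cr + Qe·Cₑ)/(Qr + Qe) = 90:
Cₑ = (136.2·90 − 130.0·5.600) / 6.200 = 1860 µg/L.

1860 µg/L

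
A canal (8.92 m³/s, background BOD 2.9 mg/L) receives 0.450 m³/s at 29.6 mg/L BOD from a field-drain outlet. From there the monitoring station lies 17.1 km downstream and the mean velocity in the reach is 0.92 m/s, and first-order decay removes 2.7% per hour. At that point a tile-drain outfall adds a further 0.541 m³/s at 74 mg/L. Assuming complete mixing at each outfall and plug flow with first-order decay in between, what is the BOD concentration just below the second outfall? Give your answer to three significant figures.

Mass balance: C = (8.920·2.900 + 0.4500·29.60) / 9.370 = 39.19/9.370 = 4.182 mg/L; combined flow 9.370 m³/s.
Travel time t = 17.1·1000 / 0.92 = 18590 s = 5.163 h.
2.7%/h lost → k = −ln(1 − 0.027) = 0.02737 h⁻¹.
Decay over the reach: 4.182·exp(−kt) = 4.182·0.8682 = 3.631 mg/L.
At the second outfall, C = (9.370·3.631 + 0.5410·74.00) / (9.370 + 0.5410) = 7.472 mg/L.

7.47 mg/L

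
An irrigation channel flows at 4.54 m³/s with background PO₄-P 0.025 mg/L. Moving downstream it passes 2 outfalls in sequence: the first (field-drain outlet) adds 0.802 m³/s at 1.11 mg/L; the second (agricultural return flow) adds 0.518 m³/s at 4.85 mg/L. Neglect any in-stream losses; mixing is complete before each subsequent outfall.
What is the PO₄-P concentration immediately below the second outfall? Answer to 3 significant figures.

0.600 mg/L

Outfall 1: combined Q = 5.342 m³/s; C = (4.540·0.02500 + 0.8020·1.110)/5.342 = 0.1879 mg/L.
Outfall 2: combined Q = 5.860 m³/s; C = (5.342·0.1879 + 0.5180·4.850)/5.860 = 0.6000 mg/L.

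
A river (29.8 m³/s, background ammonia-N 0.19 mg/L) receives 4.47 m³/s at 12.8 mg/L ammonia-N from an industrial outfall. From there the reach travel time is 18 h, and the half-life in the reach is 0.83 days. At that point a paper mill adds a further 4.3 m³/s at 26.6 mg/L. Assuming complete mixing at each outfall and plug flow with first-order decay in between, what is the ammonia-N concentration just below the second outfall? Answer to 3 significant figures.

3.84 mg/L

Mixed concentration C = ΣQC/ΣQ = (29.80·0.1900 + 4.470·12.80) / 34.27 = 62.88/34.27 = 1.835 mg/L; combined flow 34.27 m³/s.
Half-life 0.83 d → k = ln 2 / 0.83 = 0.8351 d⁻¹.
First-order decay: C = 1.835·exp(−k·t) = 1.835·0.5345 = 0.9808 mg/L.
Second outfall: C = (34.27·0.9808 + 4.300·26.60)/38.57 = 3.837 mg/L.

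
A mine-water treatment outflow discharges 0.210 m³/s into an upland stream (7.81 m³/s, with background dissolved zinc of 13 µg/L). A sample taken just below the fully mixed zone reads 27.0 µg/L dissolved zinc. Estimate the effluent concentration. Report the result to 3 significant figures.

Mass balance: 7.810·13.00 + 0.2100·Cₑ = 8.020·27.00
→ Cₑ = (8.020·27.00 − 7.810·13.00) / 0.2100 = 547.7 µg/L.

548 µg/L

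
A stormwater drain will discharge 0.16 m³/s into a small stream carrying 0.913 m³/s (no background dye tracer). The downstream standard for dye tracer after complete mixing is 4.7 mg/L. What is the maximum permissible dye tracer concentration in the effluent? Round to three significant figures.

At the limit, (Qr·Cr + Qe·Cₑ)/(Qr + Qe) = 4.7:
Cₑ = (1.073·4.7 − 0.9130·0) / 0.1600 = 31.52 mg/L.

31.5 mg/L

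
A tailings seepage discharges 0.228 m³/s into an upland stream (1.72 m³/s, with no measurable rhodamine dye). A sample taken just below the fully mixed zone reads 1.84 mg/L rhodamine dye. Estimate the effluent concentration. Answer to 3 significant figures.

Mass balance: 1.720·0 + 0.2280·Cₑ = 1.948·1.840
→ Cₑ = (1.948·1.840 − 1.720·0) / 0.2280 = 15.72 mg/L.

15.7 mg/L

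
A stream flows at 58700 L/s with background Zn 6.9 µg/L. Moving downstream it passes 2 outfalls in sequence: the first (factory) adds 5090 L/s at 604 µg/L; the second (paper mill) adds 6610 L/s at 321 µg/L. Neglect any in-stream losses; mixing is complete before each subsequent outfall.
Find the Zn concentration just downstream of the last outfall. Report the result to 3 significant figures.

79.6 µg/L

Below outfall 1: Q → 63790 L/s, C = (58700·6.900 + 5090·604.0)/63790 = 54.54 µg/L.
Below outfall 2: Q → 70400 L/s, C = (63790·54.54 + 6610·321.0)/70400 = 79.56 µg/L.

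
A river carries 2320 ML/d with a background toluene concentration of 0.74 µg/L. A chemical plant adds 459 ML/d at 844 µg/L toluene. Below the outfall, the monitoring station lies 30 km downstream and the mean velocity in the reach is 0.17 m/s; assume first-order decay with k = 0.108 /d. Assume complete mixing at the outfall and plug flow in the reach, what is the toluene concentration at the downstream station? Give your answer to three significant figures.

112 µg/L

Mass balance: C = (2320·0.7400 + 459.0·844.0) / 2779 = 389100/2779 = 140.0 µg/L.
Travel time t = 30·1000 / 0.17 = 176500 s = 49.02 h.
After decay, C = 140.0 × e^(−kt) = 140.0 × 0.8020 = 112.3 µg/L.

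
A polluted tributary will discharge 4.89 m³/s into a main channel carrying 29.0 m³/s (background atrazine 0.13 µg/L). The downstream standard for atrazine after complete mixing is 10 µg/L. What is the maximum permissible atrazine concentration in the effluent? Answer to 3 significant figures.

At the limit, (Qr·Cr + Qe·Cₑ)/(Qr + Qe) = 10:
Cₑ = (33.89·10 − 29.00·0.1300) / 4.890 = 68.53 µg/L.

68.5 µg/L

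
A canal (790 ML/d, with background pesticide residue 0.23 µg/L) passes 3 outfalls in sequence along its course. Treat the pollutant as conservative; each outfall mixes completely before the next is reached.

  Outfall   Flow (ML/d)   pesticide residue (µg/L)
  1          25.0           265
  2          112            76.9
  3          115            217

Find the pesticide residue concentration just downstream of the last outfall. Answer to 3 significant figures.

38.7 µg/L

After outfall 1: Q = 790.0 + 25.00 = 815.0 ML/d; C = (790.0·0.2300 + 25.00·265.0)/815.0 = 8.352 µg/L.
After outfall 2: Q = 815.0 + 112.0 = 927.0 ML/d; C = (815.0·8.352 + 112.0·76.90)/927.0 = 16.63 µg/L.
After outfall 3: Q = 927.0 + 115.0 = 1042 ML/d; C = (927.0·16.63 + 115.0·217.0)/1042 = 38.75 µg/L.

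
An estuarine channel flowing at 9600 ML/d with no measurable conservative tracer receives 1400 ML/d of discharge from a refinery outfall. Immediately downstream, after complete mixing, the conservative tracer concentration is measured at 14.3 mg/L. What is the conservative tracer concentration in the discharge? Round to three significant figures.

112 mg/L

Mass balance: 9600·0 + 1400·Cₑ = 11000·14.30
→ Cₑ = (11000·14.30 − 9600·0) / 1400 = 112.4 mg/L.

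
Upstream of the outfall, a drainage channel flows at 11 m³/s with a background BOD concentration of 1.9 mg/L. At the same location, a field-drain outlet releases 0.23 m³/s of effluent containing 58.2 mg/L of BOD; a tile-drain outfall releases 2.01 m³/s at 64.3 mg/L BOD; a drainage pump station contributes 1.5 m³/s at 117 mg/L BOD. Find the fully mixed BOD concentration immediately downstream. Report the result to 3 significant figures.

Mixed concentration C = ΣQC/ΣQ = (11.00·1.900 + 0.2300·58.20 + 2.010·64.30 + 1.500·117.0) / 14.74 = 339.0/14.74 = 23.00 mg/L.

23.0 mg/L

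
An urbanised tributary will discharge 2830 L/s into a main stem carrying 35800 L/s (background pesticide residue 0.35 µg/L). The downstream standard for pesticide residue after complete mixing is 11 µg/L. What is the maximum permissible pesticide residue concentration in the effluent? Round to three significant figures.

146 µg/L

At the limit, (Qr·Cr + Qe·Cₑ)/(Qr + Qe) = 11:
Cₑ = (38630·11 − 35800·0.3500) / 2830 = 145.7 µg/L.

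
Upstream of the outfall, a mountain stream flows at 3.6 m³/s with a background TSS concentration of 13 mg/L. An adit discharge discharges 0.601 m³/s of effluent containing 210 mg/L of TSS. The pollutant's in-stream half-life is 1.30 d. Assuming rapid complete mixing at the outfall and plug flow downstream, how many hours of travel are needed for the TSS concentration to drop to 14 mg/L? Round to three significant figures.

48.6 h

Mass balance: C = (3.600·13.00 + 0.6010·210.0) / 4.201 = 173.0/4.201 = 41.18 mg/L.
Half-life 1.30 d → k = ln 2 / 1.30 = 0.5332 d⁻¹.
41.18·exp(−k·t) = 14 → t = ln(41.18/14)/k = 174800 s = 48.57 h.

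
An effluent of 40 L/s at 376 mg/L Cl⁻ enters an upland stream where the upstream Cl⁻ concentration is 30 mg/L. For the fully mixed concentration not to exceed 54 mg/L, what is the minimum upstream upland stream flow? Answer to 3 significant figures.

Set C_mix = 54: (Q·30.00 + 40.00·376.0) / (Q + 40.00) = 54
→ Q = 40.00·(376.0 − 54)/(54 − 30.00) = 536.7 L/s.

537 L/s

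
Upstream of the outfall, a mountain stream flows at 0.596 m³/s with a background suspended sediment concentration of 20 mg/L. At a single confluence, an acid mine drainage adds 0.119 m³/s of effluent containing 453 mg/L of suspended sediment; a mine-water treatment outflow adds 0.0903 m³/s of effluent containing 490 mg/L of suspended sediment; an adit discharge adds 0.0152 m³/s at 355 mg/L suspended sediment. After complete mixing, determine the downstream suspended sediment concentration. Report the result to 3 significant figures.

Flow-weighted average: C = (0.5960·20.00 + 0.1190·453.0 + 0.09030·490.0 + 0.01520·355.0) / 0.8205 = 115.5/0.8205 = 140.7 mg/L.

141 mg/L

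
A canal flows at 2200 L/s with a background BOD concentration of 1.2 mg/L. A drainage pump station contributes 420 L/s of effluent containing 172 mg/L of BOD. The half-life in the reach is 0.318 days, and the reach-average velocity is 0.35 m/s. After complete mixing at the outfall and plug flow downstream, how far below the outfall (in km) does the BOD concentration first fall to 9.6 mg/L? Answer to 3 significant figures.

Mixed concentration C = ΣQC/ΣQ = (2200·1.200 + 420.0·172.0) / 2620 = 74880/2620 = 28.58 mg/L.
Half-life 0.318 d → k = ln 2 / 0.318 = 2.180 d⁻¹.
Set 28.58·exp(−k·t) = 9.6 → t = ln(28.58/9.6)/k = 43240 s = 12.01 h.
Distance = v·t = 0.35·43240 = 15140 m = 15.14 km.

15.1 km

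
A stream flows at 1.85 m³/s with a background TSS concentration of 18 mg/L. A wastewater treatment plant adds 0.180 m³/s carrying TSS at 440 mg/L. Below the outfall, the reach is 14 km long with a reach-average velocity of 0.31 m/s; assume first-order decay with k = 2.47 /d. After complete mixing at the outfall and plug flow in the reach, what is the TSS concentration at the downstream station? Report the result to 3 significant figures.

15.2 mg/L

Flow-weighted average: C = (1.850·18.00 + 0.1800·440.0) / 2.030 = 112.5/2.030 = 55.42 mg/L.
Travel time t = 14·1000 / 0.31 = 45160 s = 12.54 h.
Applying C = C₀e^(−kt): 55.42 × 0.2750 = 15.24 mg/L.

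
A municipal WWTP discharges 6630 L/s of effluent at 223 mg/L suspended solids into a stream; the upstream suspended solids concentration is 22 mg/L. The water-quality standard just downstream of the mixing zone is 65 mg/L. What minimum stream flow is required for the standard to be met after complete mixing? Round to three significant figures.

24400 L/s

Set C_mix = 65: (Q·22.00 + 6630·223.0) / (Q + 6630) = 65
→ Q = 6630·(223.0 − 65)/(65 − 22.00) = 24360 L/s.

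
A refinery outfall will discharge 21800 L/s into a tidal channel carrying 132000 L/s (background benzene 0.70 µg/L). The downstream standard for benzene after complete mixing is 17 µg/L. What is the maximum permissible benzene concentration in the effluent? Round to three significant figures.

At the limit, (Qr·Cr + Qe·Cₑ)/(Qr + Qe) = 17:
Cₑ = (153800·17 − 132000·0.7000) / 21800 = 115.7 µg/L.

116 µg/L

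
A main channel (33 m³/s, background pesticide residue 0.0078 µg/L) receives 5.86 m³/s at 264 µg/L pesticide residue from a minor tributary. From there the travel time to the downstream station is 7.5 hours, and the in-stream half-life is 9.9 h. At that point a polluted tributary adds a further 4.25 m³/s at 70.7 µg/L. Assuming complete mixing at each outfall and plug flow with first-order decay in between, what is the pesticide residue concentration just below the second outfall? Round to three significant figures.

Mass balance: C = (33.00·0.007800 + 5.860·264.0) / 38.86 = 1547/38.86 = 39.82 µg/L; combined flow 38.86 m³/s.
Half-life 9.9 h → k = ln 2 / 9.9 = 0.07001 h⁻¹ = 1.680 d⁻¹.
Decay over the reach: 39.82·exp(−kt) = 39.82·0.5915 = 23.55 µg/L.
At the second outfall, C = (38.86·23.55 + 4.250·70.70) / (38.86 + 4.250) = 28.20 µg/L.

28.2 µg/L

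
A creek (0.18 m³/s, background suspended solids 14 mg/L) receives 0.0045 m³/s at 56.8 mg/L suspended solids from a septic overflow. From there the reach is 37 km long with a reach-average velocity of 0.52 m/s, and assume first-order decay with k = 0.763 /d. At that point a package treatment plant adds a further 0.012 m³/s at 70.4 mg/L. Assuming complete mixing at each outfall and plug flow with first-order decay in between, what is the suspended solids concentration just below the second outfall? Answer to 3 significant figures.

11.8 mg/L

Mixed concentration C = ΣQC/ΣQ = (0.1800·14.00 + 0.004500·56.80) / 0.1845 = 2.776/0.1845 = 15.04 mg/L; combined flow 0.1845 m³/s.
Travel time t = 37·1000 / 0.52 = 71150 s = 19.76 h.
After decay, C = 15.04 × e^(−kt) = 15.04 × 0.5335 = 8.025 mg/L.
Second outfall: C = (0.1845·8.025 + 0.01200·70.40)/0.1965 = 11.83 mg/L.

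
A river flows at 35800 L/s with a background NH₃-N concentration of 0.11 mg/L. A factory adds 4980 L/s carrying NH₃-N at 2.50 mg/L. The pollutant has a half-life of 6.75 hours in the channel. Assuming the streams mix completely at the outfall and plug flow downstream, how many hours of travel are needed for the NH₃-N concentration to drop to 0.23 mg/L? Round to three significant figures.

Conservation of mass: C = (35800·0.1100 + 4980·2.500) / 40780 = 16390/40780 = 0.4019 mg/L.
Half-life 6.75 h → k = ln 2 / 6.75 = 0.1027 h⁻¹ = 2.465 d⁻¹.
0.4019·exp(−k·t) = 0.23 → t = ln(0.4019/0.23)/k = 19560 s = 5.434 h.

5.43 h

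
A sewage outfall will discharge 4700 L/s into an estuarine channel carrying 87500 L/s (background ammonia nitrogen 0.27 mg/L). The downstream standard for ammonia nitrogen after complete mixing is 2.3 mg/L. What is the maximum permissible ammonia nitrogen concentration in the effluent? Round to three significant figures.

At the limit, (Qr·Cr + Qe·Cₑ)/(Qr + Qe) = 2.3:
Cₑ = (92200·2.3 − 87500·0.2700) / 4700 = 40.09 mg/L.

40.1 mg/L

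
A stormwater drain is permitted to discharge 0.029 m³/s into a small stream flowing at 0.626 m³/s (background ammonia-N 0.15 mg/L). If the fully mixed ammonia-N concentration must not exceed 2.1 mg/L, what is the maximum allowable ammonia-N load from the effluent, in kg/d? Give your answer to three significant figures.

111 kg/d

Mass balance at the limit: 0.6260·0.1500 + 0.02900·Cₑ = 0.6550·2.1 → Cₑ = 44.19 mg/L.
Load = 0.02900 m³/s × 44.19 g/m³ × 86 400 s/d = 110.7 kg/d.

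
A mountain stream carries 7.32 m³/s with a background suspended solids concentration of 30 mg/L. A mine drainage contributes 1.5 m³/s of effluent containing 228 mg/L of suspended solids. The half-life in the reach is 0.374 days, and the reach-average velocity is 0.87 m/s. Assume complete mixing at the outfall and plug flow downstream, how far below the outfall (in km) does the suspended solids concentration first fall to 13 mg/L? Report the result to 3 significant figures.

64.4 km

Mass balance: C = (7.320·30.00 + 1.500·228.0) / 8.820 = 561.6/8.820 = 63.67 mg/L.
Half-life 0.374 d → k = ln 2 / 0.374 = 1.853 d⁻¹.
Set 63.67·exp(−k·t) = 13 → t = ln(63.67/13)/k = 74070 s = 20.57 h.
Distance = v·t = 0.87·74070 = 64440 m = 64.44 km.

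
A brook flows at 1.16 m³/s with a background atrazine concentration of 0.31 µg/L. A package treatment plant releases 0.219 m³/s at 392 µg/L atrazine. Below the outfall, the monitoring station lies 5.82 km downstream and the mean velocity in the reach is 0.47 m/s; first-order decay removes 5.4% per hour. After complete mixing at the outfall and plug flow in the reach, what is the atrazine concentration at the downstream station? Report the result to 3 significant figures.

51.6 µg/L

Flow-weighted average: C = (1.160·0.3100 + 0.2190·392.0) / 1.379 = 86.21/1.379 = 62.51 µg/L.
Travel time t = 5.82·1000 / 0.47 = 12380 s = 3.440 h.
5.4%/h lost → k = −ln(1 − 0.054) = 0.05551 h⁻¹.
Decay over the reach: 62.51·exp(−kt) = 62.51·0.8262 = 51.65 µg/L.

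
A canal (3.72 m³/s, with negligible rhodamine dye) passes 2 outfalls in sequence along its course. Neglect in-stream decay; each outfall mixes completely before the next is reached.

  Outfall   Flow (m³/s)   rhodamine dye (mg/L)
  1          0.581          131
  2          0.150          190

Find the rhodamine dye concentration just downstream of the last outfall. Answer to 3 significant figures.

After outfall 1: Q = 3.720 + 0.5810 = 4.301 m³/s; C = (3.720·0 + 0.5810·131.0)/4.301 = 17.70 mg/L.
After outfall 2: Q = 4.301 + 0.1500 = 4.451 m³/s; C = (4.301·17.70 + 0.1500·190.0)/4.451 = 23.50 mg/L.

23.5 mg/L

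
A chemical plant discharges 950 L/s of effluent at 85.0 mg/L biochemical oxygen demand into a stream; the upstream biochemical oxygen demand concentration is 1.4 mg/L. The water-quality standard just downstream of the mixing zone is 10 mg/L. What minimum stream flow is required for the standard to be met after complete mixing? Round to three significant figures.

Set C_mix = 10: (Q·1.400 + 950.0·85.00) / (Q + 950.0) = 10
→ Q = 950.0·(85.00 − 10)/(10 − 1.400) = 8285 L/s.

8280 L/s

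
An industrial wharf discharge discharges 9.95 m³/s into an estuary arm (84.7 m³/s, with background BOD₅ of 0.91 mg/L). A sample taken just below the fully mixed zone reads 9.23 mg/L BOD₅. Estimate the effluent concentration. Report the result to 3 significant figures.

Mass balance: 84.70·0.9100 + 9.950·Cₑ = 94.65·9.230
→ Cₑ = (94.65·9.230 − 84.70·0.9100) / 9.950 = 80.05 mg/L.

80.1 mg/L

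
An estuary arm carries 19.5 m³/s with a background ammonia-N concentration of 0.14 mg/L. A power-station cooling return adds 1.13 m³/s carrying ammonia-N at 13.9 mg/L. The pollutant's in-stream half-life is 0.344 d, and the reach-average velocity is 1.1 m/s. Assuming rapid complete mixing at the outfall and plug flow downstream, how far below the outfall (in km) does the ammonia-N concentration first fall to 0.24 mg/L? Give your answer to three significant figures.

Conservation of mass: C = (19.50·0.1400 + 1.130·13.90) / 20.63 = 18.44/20.63 = 0.8937 mg/L.
Half-life 0.344 d → k = ln 2 / 0.344 = 2.015 d⁻¹.
Set 0.8937·exp(−k·t) = 0.24 → t = ln(0.8937/0.24)/k = 56370 s = 15.66 h.
Distance = v·t = 1.1·56370 = 62010 m = 62.01 km.

62.0 km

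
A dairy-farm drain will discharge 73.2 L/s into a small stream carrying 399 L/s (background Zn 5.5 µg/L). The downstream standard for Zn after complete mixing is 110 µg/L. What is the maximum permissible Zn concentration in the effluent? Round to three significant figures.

At the limit, (Qr·Cr + Qe·Cₑ)/(Qr + Qe) = 110:
Cₑ = (472.2·110 − 399.0·5.500) / 73.20 = 679.6 µg/L.

680 µg/L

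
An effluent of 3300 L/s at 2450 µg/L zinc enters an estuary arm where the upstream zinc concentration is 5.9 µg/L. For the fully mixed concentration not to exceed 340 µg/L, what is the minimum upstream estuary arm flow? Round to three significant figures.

20800 L/s

Set C_mix = 340: (Q·5.900 + 3300·2450) / (Q + 3300) = 340
→ Q = 3300·(2450 − 340)/(340 − 5.900) = 20840 L/s.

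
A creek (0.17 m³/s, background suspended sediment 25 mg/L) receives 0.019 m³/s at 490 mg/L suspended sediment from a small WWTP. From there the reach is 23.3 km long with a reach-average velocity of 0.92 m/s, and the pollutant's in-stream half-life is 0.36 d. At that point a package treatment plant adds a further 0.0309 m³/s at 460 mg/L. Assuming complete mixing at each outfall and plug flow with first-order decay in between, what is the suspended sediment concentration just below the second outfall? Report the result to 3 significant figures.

99.7 mg/L

After mixing, C = (0.1700·25.00 + 0.01900·490.0) / 0.1890 = 13.56/0.1890 = 71.75 mg/L; combined flow 0.1890 m³/s.
Travel time t = 23.3·1000 / 0.92 = 25330 s = 7.035 h.
Half-life 0.36 d → k = ln 2 / 0.36 = 1.925 d⁻¹.
After decay, C = 71.75 × e^(−kt) = 71.75 × 0.5687 = 40.80 mg/L.
Second outfall: C = (0.1890·40.80 + 0.03090·460.0)/0.2199 = 99.71 mg/L.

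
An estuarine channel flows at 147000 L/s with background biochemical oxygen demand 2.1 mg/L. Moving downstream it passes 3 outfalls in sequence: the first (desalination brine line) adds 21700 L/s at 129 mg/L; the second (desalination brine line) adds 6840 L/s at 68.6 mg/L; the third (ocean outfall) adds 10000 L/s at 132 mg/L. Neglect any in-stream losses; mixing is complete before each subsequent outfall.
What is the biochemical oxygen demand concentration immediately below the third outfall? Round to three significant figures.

After outfall 1: Q = 147000 + 21700 = 168700 L/s; C = (147000·2.100 + 21700·129.0)/168700 = 18.42 mg/L.
After outfall 2: Q = 168700 + 6840 = 175500 L/s; C = (168700·18.42 + 6840·68.60)/175500 = 20.38 mg/L.
After outfall 3: Q = 175500 + 10000 = 185500 L/s; C = (175500·20.38 + 10000·132.0)/185500 = 26.39 mg/L.

26.4 mg/L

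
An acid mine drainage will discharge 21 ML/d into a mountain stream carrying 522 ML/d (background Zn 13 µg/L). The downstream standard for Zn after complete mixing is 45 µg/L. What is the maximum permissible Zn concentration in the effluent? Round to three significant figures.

840 µg/L

At the limit, (Qr·Cr + Qe·Cₑ)/(Qr + Qe) = 45:
Cₑ = (543.0·45 − 522.0·13.00) / 21.00 = 840.4 µg/L.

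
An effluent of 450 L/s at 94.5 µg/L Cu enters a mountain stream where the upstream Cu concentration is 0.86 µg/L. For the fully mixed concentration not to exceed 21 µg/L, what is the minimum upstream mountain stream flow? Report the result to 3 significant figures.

1640 L/s

Set C_mix = 21: (Q·0.8600 + 450.0·94.50) / (Q + 450.0) = 21
→ Q = 450.0·(94.50 − 21)/(21 − 0.8600) = 1642 L/s.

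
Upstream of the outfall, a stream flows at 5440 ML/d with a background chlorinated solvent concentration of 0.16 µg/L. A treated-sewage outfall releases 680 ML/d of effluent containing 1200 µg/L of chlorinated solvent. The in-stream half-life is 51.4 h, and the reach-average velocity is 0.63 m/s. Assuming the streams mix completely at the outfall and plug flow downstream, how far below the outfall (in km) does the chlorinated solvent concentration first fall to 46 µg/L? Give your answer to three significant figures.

Mass balance: C = (5440·0.1600 + 680.0·1200) / 6120 = 816900/6120 = 133.5 µg/L.
Half-life 51.4 h → k = ln 2 / 51.4 = 0.01349 h⁻¹ = 0.3236 d⁻¹.
Set 133.5·exp(−k·t) = 46 → t = ln(133.5/46)/k = 284400 s = 79.00 h.
Distance = v·t = 0.63·284400 = 179200 m = 179.2 km.

179 km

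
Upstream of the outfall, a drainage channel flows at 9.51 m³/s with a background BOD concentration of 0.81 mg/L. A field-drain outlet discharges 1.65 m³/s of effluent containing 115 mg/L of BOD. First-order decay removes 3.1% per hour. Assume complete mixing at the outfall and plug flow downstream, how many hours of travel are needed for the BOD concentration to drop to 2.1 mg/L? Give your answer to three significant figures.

Flow-weighted average: C = (9.510·0.8100 + 1.650·115.0) / 11.16 = 197.5/11.16 = 17.69 mg/L.
3.1%/h lost → k = −ln(1 − 0.031) = 0.03149 h⁻¹.
17.69·exp(−k·t) = 2.1 → t = ln(17.69/2.1)/k = 243600 s = 67.68 h.

67.7 h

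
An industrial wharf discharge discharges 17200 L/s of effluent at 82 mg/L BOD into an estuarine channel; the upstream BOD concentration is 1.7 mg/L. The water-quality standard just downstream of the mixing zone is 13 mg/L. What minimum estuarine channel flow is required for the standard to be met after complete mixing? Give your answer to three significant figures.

105000 L/s

Set C_mix = 13: (Q·1.700 + 17200·82.00) / (Q + 17200) = 13
→ Q = 17200·(82.00 − 13)/(13 − 1.700) = 105000 L/s.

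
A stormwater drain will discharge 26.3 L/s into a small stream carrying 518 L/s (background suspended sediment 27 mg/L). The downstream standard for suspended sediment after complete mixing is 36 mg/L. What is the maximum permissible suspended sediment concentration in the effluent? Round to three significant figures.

At the limit, (Qr·Cr + Qe·Cₑ)/(Qr + Qe) = 36:
Cₑ = (544.3·36 − 518.0·27.00) / 26.30 = 213.3 mg/L.

213 mg/L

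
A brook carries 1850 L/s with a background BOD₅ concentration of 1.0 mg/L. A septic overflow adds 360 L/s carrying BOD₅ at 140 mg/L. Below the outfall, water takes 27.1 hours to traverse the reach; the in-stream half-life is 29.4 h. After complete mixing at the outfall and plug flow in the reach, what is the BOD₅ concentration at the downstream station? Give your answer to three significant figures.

Mass balance: C = (1850·1.000 + 360.0·140.0) / 2210 = 52250/2210 = 23.64 mg/L.
Half-life 29.4 h → k = ln 2 / 29.4 = 0.02358 h⁻¹ = 0.5658 d⁻¹.
First-order decay: C = 23.64·exp(−k·t) = 23.64·0.5279 = 12.48 mg/L.

12.5 mg/L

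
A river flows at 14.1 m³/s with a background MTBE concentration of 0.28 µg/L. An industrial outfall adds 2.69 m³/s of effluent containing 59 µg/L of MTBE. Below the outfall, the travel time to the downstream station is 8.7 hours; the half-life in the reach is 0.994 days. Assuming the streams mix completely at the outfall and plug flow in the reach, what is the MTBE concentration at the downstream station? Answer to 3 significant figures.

7.52 µg/L

Mass balance: C = (14.10·0.2800 + 2.690·59.00) / 16.79 = 162.7/16.79 = 9.688 µg/L.
Half-life 0.994 d → k = ln 2 / 0.994 = 0.6973 d⁻¹.
First-order decay: C = 9.688·exp(−k·t) = 9.688·0.7766 = 7.524 µg/L.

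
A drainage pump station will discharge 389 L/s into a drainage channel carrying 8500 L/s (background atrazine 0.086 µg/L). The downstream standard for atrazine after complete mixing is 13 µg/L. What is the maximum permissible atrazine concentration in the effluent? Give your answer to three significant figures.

At the limit, (Qr·Cr + Qe·Cₑ)/(Qr + Qe) = 13:
Cₑ = (8889·13 − 8500·0.08600) / 389.0 = 295.2 µg/L.

295 µg/L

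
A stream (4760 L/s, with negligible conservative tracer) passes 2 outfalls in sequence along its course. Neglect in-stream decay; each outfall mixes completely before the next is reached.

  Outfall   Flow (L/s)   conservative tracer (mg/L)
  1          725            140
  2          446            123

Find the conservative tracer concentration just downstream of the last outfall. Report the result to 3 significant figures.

Outfall 1: combined Q = 5485 L/s; C = (4760·0 + 725.0·140.0)/5485 = 18.51 mg/L.
Outfall 2: combined Q = 5931 L/s; C = (5485·18.51 + 446.0·123.0)/5931 = 26.36 mg/L.

26.4 mg/L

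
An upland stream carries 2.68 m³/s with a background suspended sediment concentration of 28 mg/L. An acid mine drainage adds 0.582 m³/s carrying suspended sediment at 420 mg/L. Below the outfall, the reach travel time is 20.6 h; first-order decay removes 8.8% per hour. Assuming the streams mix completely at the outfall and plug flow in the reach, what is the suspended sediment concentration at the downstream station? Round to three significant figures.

After mixing, C = (2.680·28.00 + 0.5820·420.0) / 3.262 = 319.5/3.262 = 97.94 mg/L.
8.8%/h lost → k = −ln(1 − 0.088) = 0.09212 h⁻¹.
First-order decay: C = 97.94·exp(−k·t) = 97.94·0.1499 = 14.68 mg/L.

14.7 mg/L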